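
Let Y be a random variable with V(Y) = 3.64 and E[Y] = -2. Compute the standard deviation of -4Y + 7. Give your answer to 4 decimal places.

7.6315

V(-4Y + 7) = (-4)²·3.64 = 58.24
SD(-4Y + 7) = √58.24 ≈ 7.6315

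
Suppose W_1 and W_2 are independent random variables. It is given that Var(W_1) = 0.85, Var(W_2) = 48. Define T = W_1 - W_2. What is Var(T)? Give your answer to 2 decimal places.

48.85

By independence, Var(T) = (1)²Var(W_1) + (-1)²Var(W_2)
= (1)²·0.85 + (-1)²·48 = 48.85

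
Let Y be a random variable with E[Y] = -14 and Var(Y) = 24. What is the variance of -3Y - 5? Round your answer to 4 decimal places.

216.0000

Var(-3Y - 5) = (-3)²·Var(Y) = 9·24 = 216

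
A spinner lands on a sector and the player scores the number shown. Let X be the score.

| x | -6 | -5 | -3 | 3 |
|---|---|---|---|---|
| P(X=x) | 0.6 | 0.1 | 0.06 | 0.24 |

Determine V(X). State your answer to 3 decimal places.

E[X] = (-6)(0.6) + (-5)(0.1) + (-3)(0.06) + (3)(0.24) = -3.56
E[X²] = (-6)²(0.6) + (-5)²(0.1) + (-3)²(0.06) + (3)²(0.24) = 26.8
V(X) = E[X²] − (E[X])² = 26.8 − (-3.56)² = 14.1264

14.126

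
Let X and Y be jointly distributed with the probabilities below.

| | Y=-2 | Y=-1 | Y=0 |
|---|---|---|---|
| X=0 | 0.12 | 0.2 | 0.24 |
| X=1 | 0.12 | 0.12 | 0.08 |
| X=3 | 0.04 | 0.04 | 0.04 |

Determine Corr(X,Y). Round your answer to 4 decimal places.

E[X] = 0.68,  E[Y] = -0.92
E[XY] = -0.72
Cov(X,Y) = E[XY] − E[X]E[Y] = -0.72 − (0.68)(-0.92) = -0.0944
Var(X) = 0.9376,  Var(Y) = 0.6336
ρ = -0.0944 / √(0.9376·0.6336) ≈ -0.1225

-0.1225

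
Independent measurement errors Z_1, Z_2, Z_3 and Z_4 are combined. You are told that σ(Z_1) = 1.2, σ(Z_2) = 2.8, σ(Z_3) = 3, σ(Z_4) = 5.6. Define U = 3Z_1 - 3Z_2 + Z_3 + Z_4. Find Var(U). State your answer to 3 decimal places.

123.880

Var(Z_1) = 1.44, Var(Z_2) = 7.84, Var(Z_3) = 9, Var(Z_4) = 31.36
By independence, Var(U) = (3)²Var(Z_1) + (-3)²Var(Z_2) + (1)²Var(Z_3) + (1)²Var(Z_4)
= (3)²·1.44 + (-3)²·7.84 + (1)²·9 + (1)²·31.36 = 123.88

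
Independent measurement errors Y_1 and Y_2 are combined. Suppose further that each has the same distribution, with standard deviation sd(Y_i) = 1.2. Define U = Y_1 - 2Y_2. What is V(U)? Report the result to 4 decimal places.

7.2000

V(Y_i) = (1.2)² = 1.44
By independence, V(U) = (1)²V(Y_1) + (-2)²V(Y_2)
= (1)²·1.44 + (-2)²·1.44 = 7.2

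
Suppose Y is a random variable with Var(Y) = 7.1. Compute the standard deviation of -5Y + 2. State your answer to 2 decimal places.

Var(-5Y + 2) = (-5)²·7.1 = 177.5
SD(-5Y + 2) = √177.5 ≈ 13.32

13.32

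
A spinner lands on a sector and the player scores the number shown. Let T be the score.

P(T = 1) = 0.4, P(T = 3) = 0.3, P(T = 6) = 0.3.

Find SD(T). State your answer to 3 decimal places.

2.071

E[T] = (1)(0.4) + (3)(0.3) + (6)(0.3) = 3.1
E[T²] = (1)²(0.4) + (3)²(0.3) + (6)²(0.3) = 13.9
Var(T) = E[T²] − (E[T])² = 13.9 − (3.1)² = 4.29
SD(T) = √4.29 ≈ 2.071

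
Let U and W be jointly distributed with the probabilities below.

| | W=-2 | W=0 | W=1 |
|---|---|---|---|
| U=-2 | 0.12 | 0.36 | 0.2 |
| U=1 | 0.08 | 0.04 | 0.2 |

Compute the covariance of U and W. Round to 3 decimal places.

E[U] = -1.04,  E[W] = 0
E[UW] = 0.12
Cov(U,W) = E[UW] − E[U]E[W] = 0.12 − (-1.04)(0) = 0.12

0.120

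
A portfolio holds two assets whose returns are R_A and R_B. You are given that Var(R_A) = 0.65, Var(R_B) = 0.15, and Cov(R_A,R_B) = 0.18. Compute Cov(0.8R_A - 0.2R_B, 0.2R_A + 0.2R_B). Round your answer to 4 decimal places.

Cov(0.8R_A - 0.2R_B, 0.2R_A + 0.2R_B) = (0.8)(0.2)Var(R_A) + (-0.2)(0.2)Var(R_B) + [(0.8)(0.2) + (-0.2)(0.2)]Cov(R_A,R_B)
= 0.16·0.65 + -0.04·0.15 + 0.12·0.18 = 0.1196

0.1196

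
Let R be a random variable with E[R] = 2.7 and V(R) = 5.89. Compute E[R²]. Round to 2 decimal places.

13.18

E[R²] = V(R) + (E[R])² = 5.89 + (2.7)² = 13.18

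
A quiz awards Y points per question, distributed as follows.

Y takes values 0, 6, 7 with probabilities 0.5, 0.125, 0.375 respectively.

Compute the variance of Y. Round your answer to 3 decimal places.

11.484

E[Y] = (0)(0.5) + (6)(0.125) + (7)(0.375) = 3.375
E[Y²] = (0)²(0.5) + (6)²(0.125) + (7)²(0.375) = 22.875
var(Y) = E[Y²] − (E[Y])² = 22.875 − (3.375)² = 11.484375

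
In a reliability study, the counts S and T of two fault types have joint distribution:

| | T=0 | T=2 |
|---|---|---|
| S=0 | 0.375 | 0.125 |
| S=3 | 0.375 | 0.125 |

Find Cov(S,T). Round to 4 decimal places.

0.0000

E[S] = 1.5,  E[T] = 0.5
E[ST] = 0.75
Cov(S,T) = E[ST] − E[S]E[T] = 0.75 − (1.5)(0.5) = 0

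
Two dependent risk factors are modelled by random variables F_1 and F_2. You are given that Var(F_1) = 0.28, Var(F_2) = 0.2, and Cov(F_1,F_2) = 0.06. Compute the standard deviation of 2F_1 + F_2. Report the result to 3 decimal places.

1.249

Var(2F_1 + F_2) = (2)²·Var(F_1) + (1)²·Var(F_2) + 2·(2)·(1)·Cov(F_1,F_2)
= 4·0.28 + 1·0.2 + 4·0.06 = 1.56
sd(2F_1 + F_2) = √1.56 ≈ 1.249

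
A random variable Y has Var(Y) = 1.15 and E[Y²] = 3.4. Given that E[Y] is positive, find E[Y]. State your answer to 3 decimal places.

1.500

(E[Y])² = E[Y²] − Var(Y) = 3.4 − 1.15 = 2.25
E[Y] = √2.25 = 1.5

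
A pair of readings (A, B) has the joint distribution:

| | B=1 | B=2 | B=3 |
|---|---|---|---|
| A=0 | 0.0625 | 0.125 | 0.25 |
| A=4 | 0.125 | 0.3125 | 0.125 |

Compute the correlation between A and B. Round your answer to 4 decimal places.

-0.2928

E[A] = 2.25,  E[B] = 2.1875
E[AB] = 4.5
cov(A,B) = E[AB] − E[A]E[B] = 4.5 − (2.25)(2.1875) = -0.421875
V(A) = 3.9375,  V(B) = 0.52734375
ρ = -0.421875 / √(3.9375·0.52734375) ≈ -0.2928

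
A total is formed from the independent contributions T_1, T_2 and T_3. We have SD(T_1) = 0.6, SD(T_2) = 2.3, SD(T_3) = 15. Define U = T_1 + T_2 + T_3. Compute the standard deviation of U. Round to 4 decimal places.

Var(T_1) = 0.36, Var(T_2) = 5.29, Var(T_3) = 225
By independence, Var(U) = (1)²Var(T_1) + (1)²Var(T_2) + (1)²Var(T_3)
= (1)²·0.36 + (1)²·5.29 + (1)²·225 = 230.65
SD(U) = √230.65 ≈ 15.1872

15.1872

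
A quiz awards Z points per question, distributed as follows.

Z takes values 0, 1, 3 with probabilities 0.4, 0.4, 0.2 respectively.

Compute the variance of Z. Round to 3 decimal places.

1.200

E[Z] = (0)(0.4) + (1)(0.4) + (3)(0.2) = 1
E[Z²] = (0)²(0.4) + (1)²(0.4) + (3)²(0.2) = 2.2
var(Z) = E[Z²] − (E[Z])² = 2.2 − (1)² = 1.2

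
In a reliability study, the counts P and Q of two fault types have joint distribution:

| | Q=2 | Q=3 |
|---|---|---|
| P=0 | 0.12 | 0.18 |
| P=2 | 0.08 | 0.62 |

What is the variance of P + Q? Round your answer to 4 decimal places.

E[P] = 1.4,  E[Q] = 2.8,  E[PQ] = 4.04
Var(P) = 2.8 − (1.4)² = 0.84;  Var(Q) = 8 − (2.8)² = 0.16
Cov(P,Q) = 4.04 − (1.4)(2.8) = 0.12
Var(P + Q) = (1)²·0.84 + (1)²·0.16 + 2·(1)·(1)·0.12 = 1.24

1.2400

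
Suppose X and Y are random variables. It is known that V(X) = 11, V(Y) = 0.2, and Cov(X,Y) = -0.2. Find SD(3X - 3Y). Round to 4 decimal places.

10.2176

V(3X - 3Y) = (3)²·V(X) + (-3)²·V(Y) + 2·(3)·(-3)·Cov(X,Y)
= 9·11 + 9·0.2 + -18·-0.2 = 104.4
SD(3X - 3Y) = √104.4 ≈ 10.2176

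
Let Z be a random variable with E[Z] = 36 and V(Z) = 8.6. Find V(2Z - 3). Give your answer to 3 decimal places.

V(2Z - 3) = (2)²·V(Z) = 4·8.6 = 34.4

34.400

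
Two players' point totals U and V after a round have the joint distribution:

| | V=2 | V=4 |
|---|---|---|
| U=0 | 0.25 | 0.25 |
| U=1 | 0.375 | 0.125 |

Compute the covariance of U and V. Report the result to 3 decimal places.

E[U] = 0.5,  E[V] = 2.75
E[UV] = 1.25
Cov(U,V) = E[UV] − E[U]E[V] = 1.25 − (0.5)(2.75) = -0.125

-0.125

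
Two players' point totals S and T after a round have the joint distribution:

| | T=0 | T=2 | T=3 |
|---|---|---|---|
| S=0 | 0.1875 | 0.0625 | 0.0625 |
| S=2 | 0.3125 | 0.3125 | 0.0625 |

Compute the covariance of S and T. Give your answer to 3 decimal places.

E[S] = 1.375,  E[T] = 1.125
E[ST] = 1.625
Cov(S,T) = E[ST] − E[S]E[T] = 1.625 − (1.375)(1.125) = 0.078125

0.078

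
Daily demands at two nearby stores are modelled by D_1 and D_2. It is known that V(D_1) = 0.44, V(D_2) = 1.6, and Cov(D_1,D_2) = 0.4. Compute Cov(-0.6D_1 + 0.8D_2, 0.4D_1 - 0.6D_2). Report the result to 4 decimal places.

-0.6016

Cov(-0.6D_1 + 0.8D_2, 0.4D_1 - 0.6D_2) = (-0.6)(0.4)V(D_1) + (0.8)(-0.6)V(D_2) + [(-0.6)(-0.6) + (0.8)(0.4)]Cov(D_1,D_2)
= -0.24·0.44 + -0.48·1.6 + 0.68·0.4 = -0.6016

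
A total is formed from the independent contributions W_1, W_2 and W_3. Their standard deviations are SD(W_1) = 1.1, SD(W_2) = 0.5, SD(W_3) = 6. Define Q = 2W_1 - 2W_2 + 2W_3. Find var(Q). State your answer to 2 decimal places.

var(W_1) = 1.21, var(W_2) = 0.25, var(W_3) = 36
By independence, var(Q) = (2)²var(W_1) + (-2)²var(W_2) + (2)²var(W_3)
= (2)²·1.21 + (-2)²·0.25 + (2)²·36 = 149.84

149.84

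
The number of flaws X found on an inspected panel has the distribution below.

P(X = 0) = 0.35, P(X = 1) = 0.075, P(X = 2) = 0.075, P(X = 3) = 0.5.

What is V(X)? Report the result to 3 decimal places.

E[X] = (0)(0.35) + (1)(0.075) + (2)(0.075) + (3)(0.5) = 1.725
E[X²] = (0)²(0.35) + (1)²(0.075) + (2)²(0.075) + (3)²(0.5) = 4.875
V(X) = E[X²] − (E[X])² = 4.875 − (1.725)² = 1.899375

1.899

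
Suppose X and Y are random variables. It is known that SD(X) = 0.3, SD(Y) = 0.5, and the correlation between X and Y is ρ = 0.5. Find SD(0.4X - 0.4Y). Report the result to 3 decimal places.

Var(X) = (0.3)² = 0.09;  Var(Y) = (0.5)² = 0.25
cov(X,Y) = ρ·SD(X)·SD(Y) = 0.5·0.3·0.5 = 0.075
Var(0.4X - 0.4Y) = (0.4)²·Var(X) + (-0.4)²·Var(Y) + 2·(0.4)·(-0.4)·cov(X,Y)
= 0.16·0.09 + 0.16·0.25 + -0.32·0.075 = 0.0304
SD(0.4X - 0.4Y) = √0.0304 ≈ 0.174

0.174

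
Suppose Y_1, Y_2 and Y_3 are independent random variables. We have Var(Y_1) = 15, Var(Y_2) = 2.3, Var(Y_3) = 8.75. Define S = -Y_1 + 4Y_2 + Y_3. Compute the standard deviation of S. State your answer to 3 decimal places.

7.781

By independence, Var(S) = (-1)²Var(Y_1) + (4)²Var(Y_2) + (1)²Var(Y_3)
= (-1)²·15 + (4)²·2.3 + (1)²·8.75 = 60.55
SD(S) = √60.55 ≈ 7.781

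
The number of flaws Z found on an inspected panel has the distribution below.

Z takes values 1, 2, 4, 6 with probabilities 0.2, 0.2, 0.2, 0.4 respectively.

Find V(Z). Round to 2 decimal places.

E[Z] = (1)(0.2) + (2)(0.2) + (4)(0.2) + (6)(0.4) = 3.8
E[Z²] = (1)²(0.2) + (2)²(0.2) + (4)²(0.2) + (6)²(0.4) = 18.6
V(Z) = E[Z²] − (E[Z])² = 18.6 − (3.8)² = 4.16

4.16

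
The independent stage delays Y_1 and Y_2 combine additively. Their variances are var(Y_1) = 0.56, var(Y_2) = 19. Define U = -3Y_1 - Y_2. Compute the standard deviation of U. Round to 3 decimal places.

4.903

By independence, var(U) = (-3)²var(Y_1) + (-1)²var(Y_2)
= (-3)²·0.56 + (-1)²·19 = 24.04
sd(U) = √24.04 ≈ 4.903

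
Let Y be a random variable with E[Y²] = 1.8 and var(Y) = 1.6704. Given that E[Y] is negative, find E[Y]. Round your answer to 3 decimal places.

(E[Y])² = E[Y²] − var(Y) = 1.8 − 1.6704 = 0.1296
E[Y] = −√0.1296 = -0.36

-0.360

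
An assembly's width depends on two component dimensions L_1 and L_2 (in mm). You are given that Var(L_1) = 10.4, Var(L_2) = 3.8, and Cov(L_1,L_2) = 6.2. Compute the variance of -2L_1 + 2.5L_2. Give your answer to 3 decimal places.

3.350

Var(-2L_1 + 2.5L_2) = (-2)²·Var(L_1) + (2.5)²·Var(L_2) + 2·(-2)·(2.5)·Cov(L_1,L_2)
= 4·10.4 + 6.25·3.8 + -10·6.2 = 3.35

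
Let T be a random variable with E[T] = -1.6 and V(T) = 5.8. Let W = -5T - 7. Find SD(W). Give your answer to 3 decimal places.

V(-5T - 7) = (-5)²·5.8 = 145
SD(W) = √145 ≈ 12.042

12.042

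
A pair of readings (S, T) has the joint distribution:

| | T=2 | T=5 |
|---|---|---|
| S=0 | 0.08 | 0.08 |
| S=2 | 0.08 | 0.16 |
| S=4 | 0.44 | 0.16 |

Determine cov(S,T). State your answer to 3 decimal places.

-0.576

E[S] = 2.88,  E[T] = 3.2
E[ST] = 8.64
cov(S,T) = E[ST] − E[S]E[T] = 8.64 − (2.88)(3.2) = -0.576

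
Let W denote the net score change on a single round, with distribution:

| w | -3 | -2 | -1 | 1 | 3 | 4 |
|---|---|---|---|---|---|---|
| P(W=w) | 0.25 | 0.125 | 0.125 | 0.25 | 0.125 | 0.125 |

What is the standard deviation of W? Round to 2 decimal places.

E[W] = (-3)(0.25) + (-2)(0.125) + (-1)(0.125) + (1)(0.25) + (3)(0.125) + (4)(0.125) = 0
E[W²] = (-3)²(0.25) + (-2)²(0.125) + (-1)²(0.125) + (1)²(0.25) + (3)²(0.125) + (4)²(0.125) = 6.25
Var(W) = E[W²] − (E[W])² = 6.25 − (0)² = 6.25
SD(W) = √6.25 ≈ 2.50

2.50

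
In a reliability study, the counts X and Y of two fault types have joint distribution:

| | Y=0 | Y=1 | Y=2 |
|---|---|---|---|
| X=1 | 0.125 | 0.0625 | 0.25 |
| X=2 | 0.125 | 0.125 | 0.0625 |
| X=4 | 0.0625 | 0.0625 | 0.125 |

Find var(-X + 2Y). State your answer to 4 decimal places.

4.4023

E[X] = 2.0625,  E[Y] = 1.125,  E[XY] = 2.3125
var(X) = 5.6875 − (2.0625)² = 1.43359375;  var(Y) = 2 − (1.125)² = 0.734375
Cov(X,Y) = 2.3125 − (2.0625)(1.125) = -0.0078125
var(-X + 2Y) = (-1)²·1.43359375 + (2)²·0.734375 + 2·(-1)·(2)·-0.0078125 = 4.40234375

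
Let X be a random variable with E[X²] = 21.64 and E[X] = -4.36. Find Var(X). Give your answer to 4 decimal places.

Var(X) = 21.64 − (-4.36)² = 2.6304

2.6304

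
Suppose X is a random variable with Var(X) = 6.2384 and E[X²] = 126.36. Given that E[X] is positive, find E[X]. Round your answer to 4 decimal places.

(E[X])² = E[X²] − Var(X) = 126.36 − 6.2384 = 120.1216
E[X] = √120.1216 = 10.96

10.9600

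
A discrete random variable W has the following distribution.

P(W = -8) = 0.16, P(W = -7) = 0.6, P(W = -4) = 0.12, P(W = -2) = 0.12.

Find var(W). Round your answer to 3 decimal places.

E[W] = (-8)(0.16) + (-7)(0.6) + (-4)(0.12) + (-2)(0.12) = -6.2
E[W²] = (-8)²(0.16) + (-7)²(0.6) + (-4)²(0.12) + (-2)²(0.12) = 42.04
var(W) = E[W²] − (E[W])² = 42.04 − (-6.2)² = 3.6

3.600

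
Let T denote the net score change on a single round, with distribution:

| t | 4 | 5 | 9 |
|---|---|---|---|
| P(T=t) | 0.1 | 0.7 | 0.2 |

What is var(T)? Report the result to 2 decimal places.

2.81

E[T] = (4)(0.1) + (5)(0.7) + (9)(0.2) = 5.7
E[T²] = (4)²(0.1) + (5)²(0.7) + (9)²(0.2) = 35.3
var(T) = E[T²] − (E[T])² = 35.3 − (5.7)² = 2.81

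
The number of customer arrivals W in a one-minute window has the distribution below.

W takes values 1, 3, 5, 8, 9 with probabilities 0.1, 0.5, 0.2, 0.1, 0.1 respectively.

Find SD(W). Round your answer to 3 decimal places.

E[W] = (1)(0.1) + (3)(0.5) + (5)(0.2) + (8)(0.1) + (9)(0.1) = 4.3
E[W²] = (1)²(0.1) + (3)²(0.5) + (5)²(0.2) + (8)²(0.1) + (9)²(0.1) = 24.1
Var(W) = E[W²] − (E[W])² = 24.1 − (4.3)² = 5.61
SD(W) = √5.61 ≈ 2.369

2.369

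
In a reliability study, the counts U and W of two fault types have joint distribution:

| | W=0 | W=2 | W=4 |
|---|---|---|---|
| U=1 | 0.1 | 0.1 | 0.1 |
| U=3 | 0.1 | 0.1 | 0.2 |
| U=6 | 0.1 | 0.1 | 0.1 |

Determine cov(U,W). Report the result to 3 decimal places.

-0.060

E[U] = 3.3,  E[W] = 2.2
E[UW] = 7.2
cov(U,W) = E[UW] − E[U]E[W] = 7.2 − (3.3)(2.2) = -0.06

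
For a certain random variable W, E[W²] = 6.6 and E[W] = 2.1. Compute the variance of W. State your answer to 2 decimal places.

2.19

Var(W) = 6.6 − (2.1)² = 2.19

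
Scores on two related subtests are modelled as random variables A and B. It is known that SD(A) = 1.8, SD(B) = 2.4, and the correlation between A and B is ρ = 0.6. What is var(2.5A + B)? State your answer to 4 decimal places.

38.9700

var(A) = (1.8)² = 3.24;  var(B) = (2.4)² = 5.76
cov(A,B) = ρ·SD(A)·SD(B) = 0.6·1.8·2.4 = 2.592
var(2.5A + B) = (2.5)²·var(A) + (1)²·var(B) + 2·(2.5)·(1)·cov(A,B)
= 6.25·3.24 + 1·5.76 + 5·2.592 = 38.97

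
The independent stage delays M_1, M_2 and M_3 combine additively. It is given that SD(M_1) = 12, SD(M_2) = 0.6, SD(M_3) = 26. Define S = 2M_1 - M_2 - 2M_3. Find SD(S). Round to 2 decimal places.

V(M_1) = 144, V(M_2) = 0.36, V(M_3) = 676
By independence, V(S) = (2)²V(M_1) + (-1)²V(M_2) + (-2)²V(M_3)
= (2)²·144 + (-1)²·0.36 + (-2)²·676 = 3280.36
SD(S) = √3280.36 ≈ 57.27

57.27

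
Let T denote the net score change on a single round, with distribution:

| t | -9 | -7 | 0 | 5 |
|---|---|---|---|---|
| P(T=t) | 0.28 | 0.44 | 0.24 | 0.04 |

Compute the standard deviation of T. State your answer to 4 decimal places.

E[T] = (-9)(0.28) + (-7)(0.44) + (0)(0.24) + (5)(0.04) = -5.4
E[T²] = (-9)²(0.28) + (-7)²(0.44) + (0)²(0.24) + (5)²(0.04) = 45.24
Var(T) = E[T²] − (E[T])² = 45.24 − (-5.4)² = 16.08
SD(T) = √16.08 ≈ 4.0100

4.0100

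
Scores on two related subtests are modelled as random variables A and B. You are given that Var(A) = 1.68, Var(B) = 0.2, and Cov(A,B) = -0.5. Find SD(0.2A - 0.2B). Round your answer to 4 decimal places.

0.3394

Var(0.2A - 0.2B) = (0.2)²·Var(A) + (-0.2)²·Var(B) + 2·(0.2)·(-0.2)·Cov(A,B)
= 0.04·1.68 + 0.04·0.2 + -0.08·-0.5 = 0.1152
SD(0.2A - 0.2B) = √0.1152 ≈ 0.3394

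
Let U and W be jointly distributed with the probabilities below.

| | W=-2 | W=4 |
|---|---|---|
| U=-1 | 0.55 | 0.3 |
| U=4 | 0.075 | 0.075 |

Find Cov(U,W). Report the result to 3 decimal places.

0.563

E[U] = -0.25,  E[W] = 0.25
E[UW] = 0.5
Cov(U,W) = E[UW] − E[U]E[W] = 0.5 − (-0.25)(0.25) = 0.5625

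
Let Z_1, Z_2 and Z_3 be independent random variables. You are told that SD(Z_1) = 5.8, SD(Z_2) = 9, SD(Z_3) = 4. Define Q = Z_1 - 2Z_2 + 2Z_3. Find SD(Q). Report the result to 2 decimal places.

20.53

Var(Z_1) = 33.64, Var(Z_2) = 81, Var(Z_3) = 16
By independence, Var(Q) = (1)²Var(Z_1) + (-2)²Var(Z_2) + (2)²Var(Z_3)
= (1)²·33.64 + (-2)²·81 + (2)²·16 = 421.64
SD(Q) = √421.64 ≈ 20.53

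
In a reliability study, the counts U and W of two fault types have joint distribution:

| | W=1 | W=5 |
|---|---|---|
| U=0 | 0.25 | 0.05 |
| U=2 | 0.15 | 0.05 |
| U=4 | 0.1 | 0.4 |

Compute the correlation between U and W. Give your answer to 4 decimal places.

0.5735

E[U] = 2.4,  E[W] = 3
E[UW] = 9.2
Cov(U,W) = E[UW] − E[U]E[W] = 9.2 − (2.4)(3) = 2
Var(U) = 3.04,  Var(W) = 4
ρ = 2 / √(3.04·4) ≈ 0.5735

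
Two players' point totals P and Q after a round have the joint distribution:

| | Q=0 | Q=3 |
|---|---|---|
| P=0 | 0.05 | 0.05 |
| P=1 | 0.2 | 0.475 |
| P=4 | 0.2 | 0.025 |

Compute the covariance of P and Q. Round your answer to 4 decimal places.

-0.8738

E[P] = 1.575,  E[Q] = 1.65
E[PQ] = 1.725
Cov(P,Q) = E[PQ] − E[P]E[Q] = 1.725 − (1.575)(1.65) = -0.87375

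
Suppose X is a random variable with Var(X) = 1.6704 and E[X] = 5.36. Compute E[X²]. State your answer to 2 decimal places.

30.40

E[X²] = Var(X) + (E[X])² = 1.6704 + (5.36)² = 30.4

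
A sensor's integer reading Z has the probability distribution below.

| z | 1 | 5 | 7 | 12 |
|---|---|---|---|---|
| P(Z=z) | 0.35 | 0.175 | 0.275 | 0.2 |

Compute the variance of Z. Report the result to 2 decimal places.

E[Z] = (1)(0.35) + (5)(0.175) + (7)(0.275) + (12)(0.2) = 5.55
E[Z²] = (1)²(0.35) + (5)²(0.175) + (7)²(0.275) + (12)²(0.2) = 47
V(Z) = E[Z²] − (E[Z])² = 47 − (5.55)² = 16.1975

16.20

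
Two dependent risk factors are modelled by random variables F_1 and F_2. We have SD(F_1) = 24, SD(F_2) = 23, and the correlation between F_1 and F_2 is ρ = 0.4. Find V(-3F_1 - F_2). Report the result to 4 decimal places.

V(F_1) = (24)² = 576;  V(F_2) = (23)² = 529
cov(F_1,F_2) = ρ·SD(F_1)·SD(F_2) = 0.4·24·23 = 220.8
V(-3F_1 - F_2) = (-3)²·V(F_1) + (-1)²·V(F_2) + 2·(-3)·(-1)·cov(F_1,F_2)
= 9·576 + 1·529 + 6·220.8 = 7037.8

7037.8000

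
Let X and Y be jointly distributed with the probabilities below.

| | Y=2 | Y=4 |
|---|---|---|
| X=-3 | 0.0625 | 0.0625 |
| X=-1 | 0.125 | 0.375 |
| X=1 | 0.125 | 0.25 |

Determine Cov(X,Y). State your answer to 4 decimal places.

E[X] = -0.5,  E[Y] = 3.375
E[XY] = -1.625
Cov(X,Y) = E[XY] − E[X]E[Y] = -1.625 − (-0.5)(3.375) = 0.0625

0.0625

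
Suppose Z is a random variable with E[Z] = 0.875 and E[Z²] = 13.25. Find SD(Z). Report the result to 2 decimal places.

3.53

Var(Z) = 13.25 − (0.875)² = 12.484375
SD(Z) = √12.484375 ≈ 3.53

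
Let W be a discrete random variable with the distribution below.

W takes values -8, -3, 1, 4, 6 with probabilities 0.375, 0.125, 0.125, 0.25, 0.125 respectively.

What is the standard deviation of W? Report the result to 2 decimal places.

5.61

E[W] = (-8)(0.375) + (-3)(0.125) + (1)(0.125) + (4)(0.25) + (6)(0.125) = -1.5
E[W²] = (-8)²(0.375) + (-3)²(0.125) + (1)²(0.125) + (4)²(0.25) + (6)²(0.125) = 33.75
V(W) = E[W²] − (E[W])² = 33.75 − (-1.5)² = 31.5
σ(W) = √31.5 ≈ 5.61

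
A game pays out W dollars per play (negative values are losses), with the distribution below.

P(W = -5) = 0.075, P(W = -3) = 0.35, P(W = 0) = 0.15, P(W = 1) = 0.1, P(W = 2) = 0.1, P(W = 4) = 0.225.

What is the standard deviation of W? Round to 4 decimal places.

E[W] = (-5)(0.075) + (-3)(0.35) + (0)(0.15) + (1)(0.1) + (2)(0.1) + (4)(0.225) = -0.225
E[W²] = (-5)²(0.075) + (-3)²(0.35) + (0)²(0.15) + (1)²(0.1) + (2)²(0.1) + (4)²(0.225) = 9.125
V(W) = E[W²] − (E[W])² = 9.125 − (-0.225)² = 9.074375
sd(W) = √9.074375 ≈ 3.0124

3.0124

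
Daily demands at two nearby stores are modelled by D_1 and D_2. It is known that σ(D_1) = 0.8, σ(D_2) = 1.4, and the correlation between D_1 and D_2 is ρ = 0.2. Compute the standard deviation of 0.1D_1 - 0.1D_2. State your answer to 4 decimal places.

V(D_1) = (0.8)² = 0.64;  V(D_2) = (1.4)² = 1.96
Cov(D_1,D_2) = ρ·σ(D_1)·σ(D_2) = 0.2·0.8·1.4 = 0.224
V(0.1D_1 - 0.1D_2) = (0.1)²·V(D_1) + (-0.1)²·V(D_2) + 2·(0.1)·(-0.1)·Cov(D_1,D_2)
= 0.01·0.64 + 0.01·1.96 + -0.02·0.224 = 0.02152
σ(0.1D_1 - 0.1D_2) = √0.02152 ≈ 0.1467

0.1467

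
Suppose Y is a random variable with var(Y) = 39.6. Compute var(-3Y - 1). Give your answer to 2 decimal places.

var(-3Y - 1) = (-3)²·var(Y) = 9·39.6 = 356.4

356.40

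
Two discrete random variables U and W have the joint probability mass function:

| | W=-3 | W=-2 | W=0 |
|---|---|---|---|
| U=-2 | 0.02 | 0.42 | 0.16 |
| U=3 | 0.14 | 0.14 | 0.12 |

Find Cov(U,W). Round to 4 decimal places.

E[U] = 0,  E[W] = -1.6
E[UW] = -0.3
Cov(U,W) = E[UW] − E[U]E[W] = -0.3 − (0)(-1.6) = -0.3

-0.3000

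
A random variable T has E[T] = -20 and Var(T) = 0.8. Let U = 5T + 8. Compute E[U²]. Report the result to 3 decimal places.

8484.000

E[5T + 8] = 5·-20 + 8 = -92
Var(5T + 8) = (5)²·0.8 = 20
E[U²] = Var(U) + (E[U])² = 20 + (-92)² = 8484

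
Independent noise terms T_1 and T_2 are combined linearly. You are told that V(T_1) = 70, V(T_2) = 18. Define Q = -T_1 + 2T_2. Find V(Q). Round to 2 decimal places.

142.00

By independence, V(Q) = (-1)²V(T_1) + (2)²V(T_2)
= (-1)²·70 + (2)²·18 = 142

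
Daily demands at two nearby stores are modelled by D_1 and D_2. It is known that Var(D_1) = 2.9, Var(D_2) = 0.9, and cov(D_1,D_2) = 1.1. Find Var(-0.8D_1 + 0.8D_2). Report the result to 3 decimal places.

Var(-0.8D_1 + 0.8D_2) = (-0.8)²·Var(D_1) + (0.8)²·Var(D_2) + 2·(-0.8)·(0.8)·cov(D_1,D_2)
= 0.64·2.9 + 0.64·0.9 + -1.28·1.1 = 1.024

1.024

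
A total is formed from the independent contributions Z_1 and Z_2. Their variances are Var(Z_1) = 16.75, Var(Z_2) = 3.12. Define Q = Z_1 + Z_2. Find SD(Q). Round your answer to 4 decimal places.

4.4576

By independence, Var(Q) = (1)²Var(Z_1) + (1)²Var(Z_2)
= (1)²·16.75 + (1)²·3.12 = 19.87
SD(Q) = √19.87 ≈ 4.4576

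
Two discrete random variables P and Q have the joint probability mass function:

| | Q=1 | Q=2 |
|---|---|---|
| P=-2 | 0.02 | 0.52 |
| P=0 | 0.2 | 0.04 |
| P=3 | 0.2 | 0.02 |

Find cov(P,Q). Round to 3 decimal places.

E[P] = -0.42,  E[Q] = 1.58
E[PQ] = -1.4
cov(P,Q) = E[PQ] − E[P]E[Q] = -1.4 − (-0.42)(1.58) = -0.7364

-0.736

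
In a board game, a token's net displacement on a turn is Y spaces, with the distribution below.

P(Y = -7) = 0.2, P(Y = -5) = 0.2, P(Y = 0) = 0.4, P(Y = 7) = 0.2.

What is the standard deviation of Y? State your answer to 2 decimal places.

E[Y] = (-7)(0.2) + (-5)(0.2) + (0)(0.4) + (7)(0.2) = -1
E[Y²] = (-7)²(0.2) + (-5)²(0.2) + (0)²(0.4) + (7)²(0.2) = 24.6
V(Y) = E[Y²] − (E[Y])² = 24.6 − (-1)² = 23.6
sd(Y) = √23.6 ≈ 4.86

4.86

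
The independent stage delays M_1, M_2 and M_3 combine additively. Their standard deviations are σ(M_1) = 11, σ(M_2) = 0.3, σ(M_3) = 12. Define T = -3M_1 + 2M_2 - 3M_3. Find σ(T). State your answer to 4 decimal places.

Var(M_1) = 121, Var(M_2) = 0.09, Var(M_3) = 144
By independence, Var(T) = (-3)²Var(M_1) + (2)²Var(M_2) + (-3)²Var(M_3)
= (-3)²·121 + (2)²·0.09 + (-3)²·144 = 2385.36
σ(T) = √2385.36 ≈ 48.8401

48.8401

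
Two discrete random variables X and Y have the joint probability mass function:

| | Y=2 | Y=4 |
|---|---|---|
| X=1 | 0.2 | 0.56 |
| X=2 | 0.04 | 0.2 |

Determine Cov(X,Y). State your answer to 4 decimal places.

E[X] = 1.24,  E[Y] = 3.52
E[XY] = 4.4
Cov(X,Y) = E[XY] − E[X]E[Y] = 4.4 − (1.24)(3.52) = 0.0352

0.0352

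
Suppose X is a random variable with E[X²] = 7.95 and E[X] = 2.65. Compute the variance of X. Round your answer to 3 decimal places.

var(X) = 7.95 − (2.65)² = 0.9275

0.928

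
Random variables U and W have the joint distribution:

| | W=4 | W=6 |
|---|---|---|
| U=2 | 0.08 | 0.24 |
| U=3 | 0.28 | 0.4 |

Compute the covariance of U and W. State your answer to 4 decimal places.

E[U] = 2.68,  E[W] = 5.28
E[UW] = 14.08
Cov(U,W) = E[UW] − E[U]E[W] = 14.08 − (2.68)(5.28) = -0.0704

-0.0704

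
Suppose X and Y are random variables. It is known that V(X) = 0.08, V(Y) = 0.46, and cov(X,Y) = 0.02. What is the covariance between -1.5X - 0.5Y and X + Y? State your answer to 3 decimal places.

cov(-1.5X - 0.5Y, X + Y) = (-1.5)(1)V(X) + (-0.5)(1)V(Y) + [(-1.5)(1) + (-0.5)(1)]cov(X,Y)
= -1.5·0.08 + -0.5·0.46 + -2·0.02 = -0.39

-0.390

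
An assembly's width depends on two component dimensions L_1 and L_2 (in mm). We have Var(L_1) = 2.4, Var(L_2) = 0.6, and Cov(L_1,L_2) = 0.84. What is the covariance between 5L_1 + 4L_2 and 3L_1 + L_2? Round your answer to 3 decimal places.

52.680

Cov(5L_1 + 4L_2, 3L_1 + L_2) = (5)(3)Var(L_1) + (4)(1)Var(L_2) + [(5)(1) + (4)(3)]Cov(L_1,L_2)
= 15·2.4 + 4·0.6 + 17·0.84 = 52.68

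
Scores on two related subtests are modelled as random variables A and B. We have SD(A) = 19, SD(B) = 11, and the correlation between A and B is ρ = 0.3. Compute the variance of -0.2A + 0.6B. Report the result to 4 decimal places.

V(A) = (19)² = 361;  V(B) = (11)² = 121
Cov(A,B) = ρ·SD(A)·SD(B) = 0.3·19·11 = 62.7
V(-0.2A + 0.6B) = (-0.2)²·V(A) + (0.6)²·V(B) + 2·(-0.2)·(0.6)·Cov(A,B)
= 0.04·361 + 0.36·121 + -0.24·62.7 = 42.952

42.9520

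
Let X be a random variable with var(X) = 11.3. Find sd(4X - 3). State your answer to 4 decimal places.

var(4X - 3) = (4)²·11.3 = 180.8
sd(4X - 3) = √180.8 ≈ 13.4462

13.4462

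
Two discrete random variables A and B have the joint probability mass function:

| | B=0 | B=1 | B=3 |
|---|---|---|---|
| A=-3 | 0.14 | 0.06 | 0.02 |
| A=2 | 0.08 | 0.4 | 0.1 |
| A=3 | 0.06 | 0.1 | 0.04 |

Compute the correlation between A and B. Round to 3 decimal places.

0.262

E[A] = 1.1,  E[B] = 1.04
E[AB] = 1.7
cov(A,B) = E[AB] − E[A]E[B] = 1.7 − (1.1)(1.04) = 0.556
Var(A) = 4.89,  Var(B) = 0.9184
ρ = 0.556 / √(4.89·0.9184) ≈ 0.262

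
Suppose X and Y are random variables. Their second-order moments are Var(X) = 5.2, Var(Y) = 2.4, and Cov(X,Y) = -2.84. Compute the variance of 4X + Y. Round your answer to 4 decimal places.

Var(4X + Y) = (4)²·Var(X) + (1)²·Var(Y) + 2·(4)·(1)·Cov(X,Y)
= 16·5.2 + 1·2.4 + 8·-2.84 = 62.88

62.8800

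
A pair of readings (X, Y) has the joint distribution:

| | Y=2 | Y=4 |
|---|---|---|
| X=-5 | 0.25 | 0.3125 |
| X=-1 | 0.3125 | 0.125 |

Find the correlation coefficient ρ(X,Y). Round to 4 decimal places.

E[X] = -3.25,  E[Y] = 2.875
E[XY] = -9.875
cov(X,Y) = E[XY] − E[X]E[Y] = -9.875 − (-3.25)(2.875) = -0.53125
V(X) = 3.9375,  V(Y) = 0.984375
ρ = -0.53125 / √(3.9375·0.984375) ≈ -0.2698

-0.2698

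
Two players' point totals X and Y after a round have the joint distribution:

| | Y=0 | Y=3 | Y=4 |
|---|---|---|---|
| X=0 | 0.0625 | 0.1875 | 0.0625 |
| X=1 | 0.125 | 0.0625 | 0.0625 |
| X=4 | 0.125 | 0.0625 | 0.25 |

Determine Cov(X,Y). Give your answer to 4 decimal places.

0.3125

E[X] = 2,  E[Y] = 2.4375
E[XY] = 5.1875
Cov(X,Y) = E[XY] − E[X]E[Y] = 5.1875 − (2)(2.4375) = 0.3125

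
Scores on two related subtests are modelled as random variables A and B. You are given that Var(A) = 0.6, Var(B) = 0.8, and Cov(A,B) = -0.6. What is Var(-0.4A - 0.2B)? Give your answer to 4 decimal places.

0.0320

Var(-0.4A - 0.2B) = (-0.4)²·Var(A) + (-0.2)²·Var(B) + 2·(-0.4)·(-0.2)·Cov(A,B)
= 0.16·0.6 + 0.04·0.8 + 0.16·-0.6 = 0.032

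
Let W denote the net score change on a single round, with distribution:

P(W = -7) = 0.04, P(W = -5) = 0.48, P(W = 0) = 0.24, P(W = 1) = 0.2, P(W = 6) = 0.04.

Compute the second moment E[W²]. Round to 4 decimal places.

E[W²] = (-7)²(0.04) + (-5)²(0.48) + (0)²(0.24) + (1)²(0.2) + (6)²(0.04) = 15.6

15.6000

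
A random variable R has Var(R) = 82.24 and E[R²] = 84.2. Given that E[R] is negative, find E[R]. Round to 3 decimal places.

-1.400

(E[R])² = E[R²] − Var(R) = 84.2 − 82.24 = 1.96
E[R] = −√1.96 = -1.4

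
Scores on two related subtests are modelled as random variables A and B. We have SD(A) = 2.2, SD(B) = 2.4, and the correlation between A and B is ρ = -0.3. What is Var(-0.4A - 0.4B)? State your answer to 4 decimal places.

1.1891

Var(A) = (2.2)² = 4.84;  Var(B) = (2.4)² = 5.76
Cov(A,B) = ρ·SD(A)·SD(B) = -0.3·2.2·2.4 = -1.584
Var(-0.4A - 0.4B) = (-0.4)²·Var(A) + (-0.4)²·Var(B) + 2·(-0.4)·(-0.4)·Cov(A,B)
= 0.16·4.84 + 0.16·5.76 + 0.32·-1.584 = 1.18912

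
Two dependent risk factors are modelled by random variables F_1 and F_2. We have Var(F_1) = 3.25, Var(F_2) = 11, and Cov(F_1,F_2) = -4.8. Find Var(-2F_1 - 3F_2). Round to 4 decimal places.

54.4000

Var(-2F_1 - 3F_2) = (-2)²·Var(F_1) + (-3)²·Var(F_2) + 2·(-2)·(-3)·Cov(F_1,F_2)
= 4·3.25 + 9·11 + 12·-4.8 = 54.4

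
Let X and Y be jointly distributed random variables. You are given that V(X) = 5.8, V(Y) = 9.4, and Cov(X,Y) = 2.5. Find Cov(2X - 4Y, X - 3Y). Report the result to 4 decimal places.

Cov(2X - 4Y, X - 3Y) = (2)(1)V(X) + (-4)(-3)V(Y) + [(2)(-3) + (-4)(1)]Cov(X,Y)
= 2·5.8 + 12·9.4 + -10·2.5 = 99.4

99.4000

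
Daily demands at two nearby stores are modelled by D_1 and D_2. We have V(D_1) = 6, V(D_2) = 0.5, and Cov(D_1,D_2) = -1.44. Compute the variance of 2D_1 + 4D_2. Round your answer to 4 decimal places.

8.9600

V(2D_1 + 4D_2) = (2)²·V(D_1) + (4)²·V(D_2) + 2·(2)·(4)·Cov(D_1,D_2)
= 4·6 + 16·0.5 + 16·-1.44 = 8.96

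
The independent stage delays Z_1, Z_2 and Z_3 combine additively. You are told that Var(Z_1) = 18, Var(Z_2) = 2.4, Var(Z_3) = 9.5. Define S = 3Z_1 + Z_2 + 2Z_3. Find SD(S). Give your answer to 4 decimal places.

By independence, Var(S) = (3)²Var(Z_1) + (1)²Var(Z_2) + (2)²Var(Z_3)
= (3)²·18 + (1)²·2.4 + (2)²·9.5 = 202.4
SD(S) = √202.4 ≈ 14.2267

14.2267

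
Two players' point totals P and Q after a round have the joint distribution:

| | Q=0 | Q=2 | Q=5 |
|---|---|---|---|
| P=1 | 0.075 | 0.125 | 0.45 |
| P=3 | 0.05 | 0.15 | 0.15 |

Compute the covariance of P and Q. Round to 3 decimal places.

E[P] = 1.7,  E[Q] = 3.55
E[PQ] = 5.65
cov(P,Q) = E[PQ] − E[P]E[Q] = 5.65 − (1.7)(3.55) = -0.385

-0.385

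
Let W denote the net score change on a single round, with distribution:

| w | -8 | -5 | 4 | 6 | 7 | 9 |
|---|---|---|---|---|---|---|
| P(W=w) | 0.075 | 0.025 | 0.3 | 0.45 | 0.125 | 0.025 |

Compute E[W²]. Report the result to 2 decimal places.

E[W²] = (-8)²(0.075) + (-5)²(0.025) + (4)²(0.3) + (6)²(0.45) + (7)²(0.125) + (9)²(0.025) = 34.575

34.58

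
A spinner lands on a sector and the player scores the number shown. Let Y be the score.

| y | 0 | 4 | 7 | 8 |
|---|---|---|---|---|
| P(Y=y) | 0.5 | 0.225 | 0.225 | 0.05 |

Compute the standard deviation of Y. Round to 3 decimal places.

3.092

E[Y] = (0)(0.5) + (4)(0.225) + (7)(0.225) + (8)(0.05) = 2.875
E[Y²] = (0)²(0.5) + (4)²(0.225) + (7)²(0.225) + (8)²(0.05) = 17.825
var(Y) = E[Y²] − (E[Y])² = 17.825 − (2.875)² = 9.559375
SD(Y) = √9.559375 ≈ 3.092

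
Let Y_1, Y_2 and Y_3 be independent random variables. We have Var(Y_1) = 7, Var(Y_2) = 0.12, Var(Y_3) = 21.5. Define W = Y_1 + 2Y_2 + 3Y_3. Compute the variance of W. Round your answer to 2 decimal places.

200.98

By independence, Var(W) = (1)²Var(Y_1) + (2)²Var(Y_2) + (3)²Var(Y_3)
= (1)²·7 + (2)²·0.12 + (3)²·21.5 = 200.98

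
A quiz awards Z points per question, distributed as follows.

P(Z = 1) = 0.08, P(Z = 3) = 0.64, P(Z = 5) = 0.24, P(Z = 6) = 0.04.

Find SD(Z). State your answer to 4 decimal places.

1.2027

E[Z] = (1)(0.08) + (3)(0.64) + (5)(0.24) + (6)(0.04) = 3.44
E[Z²] = (1)²(0.08) + (3)²(0.64) + (5)²(0.24) + (6)²(0.04) = 13.28
Var(Z) = E[Z²] − (E[Z])² = 13.28 − (3.44)² = 1.4464
SD(Z) = √1.4464 ≈ 1.2027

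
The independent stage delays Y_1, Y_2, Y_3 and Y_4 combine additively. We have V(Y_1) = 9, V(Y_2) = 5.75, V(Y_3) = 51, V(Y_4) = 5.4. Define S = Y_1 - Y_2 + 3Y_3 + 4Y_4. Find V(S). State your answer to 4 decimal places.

By independence, V(S) = (1)²V(Y_1) + (-1)²V(Y_2) + (3)²V(Y_3) + (4)²V(Y_4)
= (1)²·9 + (-1)²·5.75 + (3)²·51 + (4)²·5.4 = 560.15

560.1500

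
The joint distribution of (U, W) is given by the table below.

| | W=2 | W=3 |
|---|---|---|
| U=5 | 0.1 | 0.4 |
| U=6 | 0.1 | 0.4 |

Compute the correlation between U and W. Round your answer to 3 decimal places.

E[U] = 5.5,  E[W] = 2.8
E[UW] = 15.4
Cov(U,W) = E[UW] − E[U]E[W] = 15.4 − (5.5)(2.8) = 0
V(U) = 0.25,  V(W) = 0.16
ρ = 0 / √(0.25·0.16) ≈ 0.000

0.000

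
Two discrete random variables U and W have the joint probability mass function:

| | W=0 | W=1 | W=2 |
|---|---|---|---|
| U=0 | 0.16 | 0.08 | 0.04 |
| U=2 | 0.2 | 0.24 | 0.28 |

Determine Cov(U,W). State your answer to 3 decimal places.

0.218

E[U] = 1.44,  E[W] = 0.96
E[UW] = 1.6
Cov(U,W) = E[UW] − E[U]E[W] = 1.6 − (1.44)(0.96) = 0.2176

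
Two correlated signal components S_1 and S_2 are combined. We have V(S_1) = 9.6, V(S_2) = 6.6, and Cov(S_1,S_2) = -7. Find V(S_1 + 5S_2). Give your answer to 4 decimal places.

V(S_1 + 5S_2) = (1)²·V(S_1) + (5)²·V(S_2) + 2·(1)·(5)·Cov(S_1,S_2)
= 1·9.6 + 25·6.6 + 10·-7 = 104.6

104.6000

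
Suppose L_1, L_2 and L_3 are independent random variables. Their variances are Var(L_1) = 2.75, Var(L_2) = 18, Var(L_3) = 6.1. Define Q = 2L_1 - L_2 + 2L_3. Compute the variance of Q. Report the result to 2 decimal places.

By independence, Var(Q) = (2)²Var(L_1) + (-1)²Var(L_2) + (2)²Var(L_3)
= (2)²·2.75 + (-1)²·18 + (2)²·6.1 = 53.4

53.40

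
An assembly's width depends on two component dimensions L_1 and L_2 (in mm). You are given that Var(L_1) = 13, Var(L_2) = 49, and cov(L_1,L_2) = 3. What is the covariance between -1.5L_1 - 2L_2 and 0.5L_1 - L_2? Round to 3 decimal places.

cov(-1.5L_1 - 2L_2, 0.5L_1 - L_2) = (-1.5)(0.5)Var(L_1) + (-2)(-1)Var(L_2) + [(-1.5)(-1) + (-2)(0.5)]cov(L_1,L_2)
= -0.75·13 + 2·49 + 0.5·3 = 89.75

89.750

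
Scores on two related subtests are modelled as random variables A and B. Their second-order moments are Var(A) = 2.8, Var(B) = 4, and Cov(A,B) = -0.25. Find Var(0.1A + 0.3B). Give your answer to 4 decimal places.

0.3730

Var(0.1A + 0.3B) = (0.1)²·Var(A) + (0.3)²·Var(B) + 2·(0.1)·(0.3)·Cov(A,B)
= 0.01·2.8 + 0.09·4 + 0.06·-0.25 = 0.373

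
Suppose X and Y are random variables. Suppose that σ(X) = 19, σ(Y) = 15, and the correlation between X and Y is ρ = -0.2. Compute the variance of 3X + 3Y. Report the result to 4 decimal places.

var(X) = (19)² = 361;  var(Y) = (15)² = 225
Cov(X,Y) = ρ·σ(X)·σ(Y) = -0.2·19·15 = -57
var(3X + 3Y) = (3)²·var(X) + (3)²·var(Y) + 2·(3)·(3)·Cov(X,Y)
= 9·361 + 9·225 + 18·-57 = 4248

4248.0000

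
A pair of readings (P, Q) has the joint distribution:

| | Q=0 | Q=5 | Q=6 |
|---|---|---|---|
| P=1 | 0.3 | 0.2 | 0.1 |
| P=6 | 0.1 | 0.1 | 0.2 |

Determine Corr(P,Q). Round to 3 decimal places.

E[P] = 3,  E[Q] = 3.3
E[PQ] = 11.8
Cov(P,Q) = E[PQ] − E[P]E[Q] = 11.8 − (3)(3.3) = 1.9
Var(P) = 6,  Var(Q) = 7.41
ρ = 1.9 / √(6·7.41) ≈ 0.285

0.285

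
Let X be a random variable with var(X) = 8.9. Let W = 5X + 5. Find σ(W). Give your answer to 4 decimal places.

14.9164

var(5X + 5) = (5)²·8.9 = 222.5
σ(W) = √222.5 ≈ 14.9164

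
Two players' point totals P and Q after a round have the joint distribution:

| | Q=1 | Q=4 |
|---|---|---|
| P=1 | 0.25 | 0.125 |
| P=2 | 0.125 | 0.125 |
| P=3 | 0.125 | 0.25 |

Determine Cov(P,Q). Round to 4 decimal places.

0.3750

E[P] = 2,  E[Q] = 2.5
E[PQ] = 5.375
Cov(P,Q) = E[PQ] − E[P]E[Q] = 5.375 − (2)(2.5) = 0.375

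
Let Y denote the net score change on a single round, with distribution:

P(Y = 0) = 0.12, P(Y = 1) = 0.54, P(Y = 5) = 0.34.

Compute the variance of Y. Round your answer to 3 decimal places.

E[Y] = (0)(0.12) + (1)(0.54) + (5)(0.34) = 2.24
E[Y²] = (0)²(0.12) + (1)²(0.54) + (5)²(0.34) = 9.04
V(Y) = E[Y²] − (E[Y])² = 9.04 − (2.24)² = 4.0224

4.022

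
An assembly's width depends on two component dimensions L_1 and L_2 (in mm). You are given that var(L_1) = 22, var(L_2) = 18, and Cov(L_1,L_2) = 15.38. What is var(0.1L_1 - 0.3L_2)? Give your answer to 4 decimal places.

0.9172

var(0.1L_1 - 0.3L_2) = (0.1)²·var(L_1) + (-0.3)²·var(L_2) + 2·(0.1)·(-0.3)·Cov(L_1,L_2)
= 0.01·22 + 0.09·18 + -0.06·15.38 = 0.9172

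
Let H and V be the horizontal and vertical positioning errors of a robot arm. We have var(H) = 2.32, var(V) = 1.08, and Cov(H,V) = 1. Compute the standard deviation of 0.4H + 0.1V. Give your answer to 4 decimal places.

0.6797

var(0.4H + 0.1V) = (0.4)²·var(H) + (0.1)²·var(V) + 2·(0.4)·(0.1)·Cov(H,V)
= 0.16·2.32 + 0.01·1.08 + 0.08·1 = 0.462
SD(0.4H + 0.1V) = √0.462 ≈ 0.6797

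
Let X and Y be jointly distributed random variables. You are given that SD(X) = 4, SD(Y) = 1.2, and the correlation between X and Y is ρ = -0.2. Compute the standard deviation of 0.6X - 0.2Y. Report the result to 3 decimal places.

Var(X) = (4)² = 16;  Var(Y) = (1.2)² = 1.44
Cov(X,Y) = ρ·SD(X)·SD(Y) = -0.2·4·1.2 = -0.96
Var(0.6X - 0.2Y) = (0.6)²·Var(X) + (-0.2)²·Var(Y) + 2·(0.6)·(-0.2)·Cov(X,Y)
= 0.36·16 + 0.04·1.44 + -0.24·-0.96 = 6.048
SD(0.6X - 0.2Y) = √6.048 ≈ 2.459

2.459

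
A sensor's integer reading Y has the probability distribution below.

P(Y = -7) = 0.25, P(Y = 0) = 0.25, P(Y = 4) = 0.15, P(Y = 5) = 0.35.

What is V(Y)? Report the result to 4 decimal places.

E[Y] = (-7)(0.25) + (0)(0.25) + (4)(0.15) + (5)(0.35) = 0.6
E[Y²] = (-7)²(0.25) + (0)²(0.25) + (4)²(0.15) + (5)²(0.35) = 23.4
V(Y) = E[Y²] − (E[Y])² = 23.4 − (0.6)² = 23.04

23.0400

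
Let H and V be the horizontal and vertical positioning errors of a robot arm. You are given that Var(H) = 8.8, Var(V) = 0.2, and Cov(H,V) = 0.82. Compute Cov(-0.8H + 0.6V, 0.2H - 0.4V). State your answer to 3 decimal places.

-1.095

Cov(-0.8H + 0.6V, 0.2H - 0.4V) = (-0.8)(0.2)Var(H) + (0.6)(-0.4)Var(V) + [(-0.8)(-0.4) + (0.6)(0.2)]Cov(H,V)
= -0.16·8.8 + -0.24·0.2 + 0.44·0.82 = -1.0952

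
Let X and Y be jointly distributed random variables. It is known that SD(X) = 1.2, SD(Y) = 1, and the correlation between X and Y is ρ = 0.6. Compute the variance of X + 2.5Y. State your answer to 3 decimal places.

11.290

Var(X) = (1.2)² = 1.44;  Var(Y) = (1)² = 1
cov(X,Y) = ρ·SD(X)·SD(Y) = 0.6·1.2·1 = 0.72
Var(X + 2.5Y) = (1)²·Var(X) + (2.5)²·Var(Y) + 2·(1)·(2.5)·cov(X,Y)
= 1·1.44 + 6.25·1 + 5·0.72 = 11.29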